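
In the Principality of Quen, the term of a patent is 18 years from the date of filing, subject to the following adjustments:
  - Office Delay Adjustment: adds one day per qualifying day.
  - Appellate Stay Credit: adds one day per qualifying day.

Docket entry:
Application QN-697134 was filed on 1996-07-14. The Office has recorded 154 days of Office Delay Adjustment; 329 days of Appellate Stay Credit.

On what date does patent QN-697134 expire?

2015-11-09

Base term: filing date + 18 years → 14 July 2014.
Office Delay Adjustment: +154 days → 15 December 2014.
Appellate Stay Credit: +329 days → 9 November 2015.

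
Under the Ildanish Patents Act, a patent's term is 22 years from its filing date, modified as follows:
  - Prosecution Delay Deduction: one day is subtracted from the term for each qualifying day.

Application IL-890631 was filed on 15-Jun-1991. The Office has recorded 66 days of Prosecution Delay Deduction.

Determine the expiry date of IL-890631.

2013-04-10

Base term: filing date + 22 years → 15 June 2013.
Prosecution Delay Deduction: −66 days → 10 April 2013.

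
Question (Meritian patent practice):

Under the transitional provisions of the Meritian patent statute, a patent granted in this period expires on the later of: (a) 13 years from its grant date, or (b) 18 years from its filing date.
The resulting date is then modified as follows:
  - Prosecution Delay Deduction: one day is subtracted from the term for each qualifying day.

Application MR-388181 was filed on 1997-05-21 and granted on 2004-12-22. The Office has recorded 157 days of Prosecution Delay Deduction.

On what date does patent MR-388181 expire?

(a) grant + 13 years → 22 December 2017.
(b) filing + 18 years → 21 May 2015.
Later of the two: 22 December 2017.
Prosecution Delay Deduction: −157 days → 18 July 2017.

July 18, 2017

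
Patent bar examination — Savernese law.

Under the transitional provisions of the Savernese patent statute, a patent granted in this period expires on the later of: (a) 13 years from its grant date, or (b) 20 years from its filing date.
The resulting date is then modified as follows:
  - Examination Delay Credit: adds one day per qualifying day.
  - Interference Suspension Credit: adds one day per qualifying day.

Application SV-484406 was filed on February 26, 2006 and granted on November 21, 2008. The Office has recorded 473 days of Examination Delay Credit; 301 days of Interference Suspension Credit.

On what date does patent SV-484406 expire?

April 10, 2028

(a) grant + 13 years → 21 November 2021.
(b) filing + 20 years → 26 February 2026.
Later of the two: 26 February 2026.
Examination Delay Credit: +473 days → 14 June 2027.
Interference Suspension Credit: +301 days → 10 April 2028.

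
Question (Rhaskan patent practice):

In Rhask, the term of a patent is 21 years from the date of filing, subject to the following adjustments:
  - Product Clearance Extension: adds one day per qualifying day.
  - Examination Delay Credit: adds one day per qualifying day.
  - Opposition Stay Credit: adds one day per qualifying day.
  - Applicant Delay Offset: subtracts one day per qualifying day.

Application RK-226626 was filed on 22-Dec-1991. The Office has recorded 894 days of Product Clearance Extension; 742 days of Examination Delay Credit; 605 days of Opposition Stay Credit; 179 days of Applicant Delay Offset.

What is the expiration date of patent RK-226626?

Base term: filing date + 21 years → 22 December 2012.
Product Clearance Extension: +894 days → 4 June 2015.
Examination Delay Credit: +742 days → 15 June 2017.
Opposition Stay Credit: +605 days → 10 February 2019.
Applicant Delay Offset: −179 days → 15 August 2018.

2018-08-15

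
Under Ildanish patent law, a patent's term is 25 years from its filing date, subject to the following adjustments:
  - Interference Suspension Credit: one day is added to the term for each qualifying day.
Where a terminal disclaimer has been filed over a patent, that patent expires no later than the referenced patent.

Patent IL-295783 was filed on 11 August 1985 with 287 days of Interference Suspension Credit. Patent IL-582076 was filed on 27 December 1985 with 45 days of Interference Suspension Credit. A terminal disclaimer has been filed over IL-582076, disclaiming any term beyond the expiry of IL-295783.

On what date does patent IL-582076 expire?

February 10, 2011

Natural term of IL-582076:
  Base: filing + 25 years → 27 December 2010.
  Interference Suspension Credit: +45 days → 10 February 2011.
Expiry of referenced patent IL-295783:
  Base: filing + 25 years → 11 August 2010.
  Interference Suspension Credit: +287 days → 25 May 2011.
Terminal disclaimer: IL-582076 expires on the earlier of 10 February 2011 and 25 May 2011.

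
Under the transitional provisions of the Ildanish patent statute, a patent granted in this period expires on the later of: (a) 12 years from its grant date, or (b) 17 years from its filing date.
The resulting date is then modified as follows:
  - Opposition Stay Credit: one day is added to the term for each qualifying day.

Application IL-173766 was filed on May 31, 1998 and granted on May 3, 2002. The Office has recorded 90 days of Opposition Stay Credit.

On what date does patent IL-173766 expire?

August 29, 2015

(a) grant + 12 years → 3 May 2014.
(b) filing + 17 years → 31 May 2015.
Later of the two: 31 May 2015.
Opposition Stay Credit: +90 days → 29 August 2015.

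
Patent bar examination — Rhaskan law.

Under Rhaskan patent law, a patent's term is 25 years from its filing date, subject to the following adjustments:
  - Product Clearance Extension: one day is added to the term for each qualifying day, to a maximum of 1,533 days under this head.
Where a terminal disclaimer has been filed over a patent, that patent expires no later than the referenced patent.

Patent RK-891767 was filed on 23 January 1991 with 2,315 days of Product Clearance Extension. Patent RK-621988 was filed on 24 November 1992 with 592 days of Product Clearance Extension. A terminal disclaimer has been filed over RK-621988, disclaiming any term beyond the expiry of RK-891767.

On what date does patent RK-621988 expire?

Natural term of RK-621988:
  Base: filing + 25 years → 24 November 2017.
  Product Clearance Extension: 592 days (within the 1533-day cap) → +592 days → 9 July 2019.
Expiry of referenced patent RK-891767:
  Base: filing + 25 years → 23 January 2016.
  Product Clearance Extension: 2315 days claimed exceeds the 1533-day cap, so +1533 days → 4 April 2020.
Terminal disclaimer: RK-621988 expires on the earlier of 9 July 2019 and 4 April 2020.

2019-07-09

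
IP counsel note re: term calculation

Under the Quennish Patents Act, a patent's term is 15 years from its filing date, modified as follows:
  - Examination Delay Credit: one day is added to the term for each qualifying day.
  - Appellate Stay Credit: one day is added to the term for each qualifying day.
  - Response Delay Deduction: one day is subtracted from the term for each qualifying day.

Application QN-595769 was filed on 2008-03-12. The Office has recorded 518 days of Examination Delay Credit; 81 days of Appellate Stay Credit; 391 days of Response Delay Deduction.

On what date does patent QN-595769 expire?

Base term: filing date + 15 years → 12 March 2023.
Examination Delay Credit: +518 days → 11 August 2024.
Appellate Stay Credit: +81 days → 31 October 2024.
Response Delay Deduction: −391 days → 6 October 2023.

2023-10-06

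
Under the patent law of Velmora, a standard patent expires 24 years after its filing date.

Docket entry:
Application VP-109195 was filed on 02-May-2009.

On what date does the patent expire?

Filing date + 24 years → 2 May 2033.

2033-05-02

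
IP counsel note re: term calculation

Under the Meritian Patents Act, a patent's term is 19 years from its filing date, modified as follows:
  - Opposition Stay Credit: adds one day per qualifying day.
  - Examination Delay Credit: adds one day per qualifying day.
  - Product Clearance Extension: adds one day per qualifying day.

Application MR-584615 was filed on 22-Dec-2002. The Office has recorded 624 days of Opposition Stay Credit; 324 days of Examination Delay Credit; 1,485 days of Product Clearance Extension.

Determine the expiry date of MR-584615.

Base term: filing date + 19 years → 22 December 2021.
Opposition Stay Credit: +624 days → 7 September 2023.
Examination Delay Credit: +324 days → 27 July 2024.
Product Clearance Extension: +1485 days → 20 August 2028.

2028-08-20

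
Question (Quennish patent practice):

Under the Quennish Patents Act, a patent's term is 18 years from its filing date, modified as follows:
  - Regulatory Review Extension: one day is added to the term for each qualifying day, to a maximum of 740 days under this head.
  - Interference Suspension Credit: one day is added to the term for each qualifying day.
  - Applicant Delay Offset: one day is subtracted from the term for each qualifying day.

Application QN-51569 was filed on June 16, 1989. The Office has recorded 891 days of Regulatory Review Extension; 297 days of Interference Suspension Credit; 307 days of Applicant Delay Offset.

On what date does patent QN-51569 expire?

Base term: filing date + 18 years → 16 June 2007.
Regulatory Review Extension: 891 days claimed exceeds the 740-day cap, so +740 days → 25 June 2009.
Interference Suspension Credit: +297 days → 18 April 2010.
Applicant Delay Offset: −307 days → 15 June 2009.

June 15, 2009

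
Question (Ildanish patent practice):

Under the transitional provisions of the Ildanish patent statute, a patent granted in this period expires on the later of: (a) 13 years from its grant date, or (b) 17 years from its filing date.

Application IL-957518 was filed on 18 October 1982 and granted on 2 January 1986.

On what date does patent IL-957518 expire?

(a) grant + 13 years → 2 January 1999.
(b) filing + 17 years → 18 October 1999.
Later of the two: 18 October 1999.

1999-10-18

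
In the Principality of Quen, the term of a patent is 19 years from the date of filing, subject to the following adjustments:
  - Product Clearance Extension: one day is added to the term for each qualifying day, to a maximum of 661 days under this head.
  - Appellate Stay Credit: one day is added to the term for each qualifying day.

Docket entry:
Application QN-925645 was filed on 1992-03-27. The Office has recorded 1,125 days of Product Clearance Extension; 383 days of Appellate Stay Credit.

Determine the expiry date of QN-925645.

2014-02-03

Base term: filing date + 19 years → 27 March 2011.
Product Clearance Extension: 1125 days claimed exceeds the 661-day cap, so +661 days → 16 January 2013.
Appellate Stay Credit: +383 days → 3 February 2014.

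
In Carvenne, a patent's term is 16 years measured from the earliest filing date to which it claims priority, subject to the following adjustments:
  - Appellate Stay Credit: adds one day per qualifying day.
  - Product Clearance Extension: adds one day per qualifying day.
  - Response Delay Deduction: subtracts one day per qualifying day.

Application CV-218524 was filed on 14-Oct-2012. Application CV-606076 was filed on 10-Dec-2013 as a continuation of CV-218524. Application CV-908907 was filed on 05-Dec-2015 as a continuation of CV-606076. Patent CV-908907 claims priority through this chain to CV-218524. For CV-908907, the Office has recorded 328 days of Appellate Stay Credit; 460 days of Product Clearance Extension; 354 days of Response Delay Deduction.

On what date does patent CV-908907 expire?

Earliest priority filing: 14 October 2012.
Base term: 14 October 2012 + 16 years → 14 October 2028.
Appellate Stay Credit: +328 days → 7 September 2029.
Product Clearance Extension: +460 days → 11 December 2030.
Response Delay Deduction: −354 days → 22 December 2029.

December 22, 2029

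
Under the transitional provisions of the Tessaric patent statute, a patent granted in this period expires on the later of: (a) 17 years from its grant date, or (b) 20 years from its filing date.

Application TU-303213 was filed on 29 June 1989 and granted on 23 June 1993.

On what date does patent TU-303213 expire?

June 23, 2010

(a) grant + 17 years → 23 June 2010.
(b) filing + 20 years → 29 June 2009.
Later of the two: 23 June 2010.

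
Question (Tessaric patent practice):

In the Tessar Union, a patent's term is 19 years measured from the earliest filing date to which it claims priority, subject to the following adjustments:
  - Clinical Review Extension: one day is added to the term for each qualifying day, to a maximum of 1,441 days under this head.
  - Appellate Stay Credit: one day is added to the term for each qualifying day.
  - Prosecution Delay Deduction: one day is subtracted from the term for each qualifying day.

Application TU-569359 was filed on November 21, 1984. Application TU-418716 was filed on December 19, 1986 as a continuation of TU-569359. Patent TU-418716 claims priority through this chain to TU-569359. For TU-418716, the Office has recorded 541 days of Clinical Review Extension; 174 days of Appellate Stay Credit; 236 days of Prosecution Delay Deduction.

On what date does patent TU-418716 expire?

Earliest priority filing: 21 November 1984.
Base term: 21 November 1984 + 19 years → 21 November 2003.
Clinical Review Extension: 541 days (within the 1441-day cap) → +541 days → 15 May 2005.
Appellate Stay Credit: +174 days → 5 November 2005.
Prosecution Delay Deduction: −236 days → 14 March 2005.

2005-03-14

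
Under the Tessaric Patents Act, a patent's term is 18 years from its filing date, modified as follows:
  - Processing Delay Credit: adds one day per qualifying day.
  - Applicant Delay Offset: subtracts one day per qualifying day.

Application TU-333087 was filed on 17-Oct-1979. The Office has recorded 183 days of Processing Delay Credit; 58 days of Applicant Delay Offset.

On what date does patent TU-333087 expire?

Base term: filing date + 18 years → 17 October 1997.
Processing Delay Credit: +183 days → 18 April 1998.
Applicant Delay Offset: −58 days → 19 February 1998.

1998-02-19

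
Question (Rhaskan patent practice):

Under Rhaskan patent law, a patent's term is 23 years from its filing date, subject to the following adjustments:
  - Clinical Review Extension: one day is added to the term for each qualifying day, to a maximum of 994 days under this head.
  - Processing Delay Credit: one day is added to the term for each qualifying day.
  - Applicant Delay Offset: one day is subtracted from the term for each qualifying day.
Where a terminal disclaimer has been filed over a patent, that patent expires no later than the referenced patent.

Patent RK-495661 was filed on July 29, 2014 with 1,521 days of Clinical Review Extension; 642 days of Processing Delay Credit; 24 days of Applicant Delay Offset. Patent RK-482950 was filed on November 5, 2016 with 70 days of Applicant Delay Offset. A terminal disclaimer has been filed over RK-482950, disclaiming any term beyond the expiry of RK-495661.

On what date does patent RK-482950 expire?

Natural term of RK-482950:
  Base: filing + 23 years → 5 November 2039.
  Applicant Delay Offset: −70 days → 27 August 2039.
Expiry of referenced patent RK-495661:
  Base: filing + 23 years → 29 July 2037.
  Clinical Review Extension: 1521 days claimed exceeds the 994-day cap, so +994 days → 18 April 2040.
  Processing Delay Credit: +642 days → 20 January 2042.
  Applicant Delay Offset: −24 days → 27 December 2041.
Terminal disclaimer: RK-482950 expires on the earlier of 27 August 2039 and 27 December 2041.

2039-08-27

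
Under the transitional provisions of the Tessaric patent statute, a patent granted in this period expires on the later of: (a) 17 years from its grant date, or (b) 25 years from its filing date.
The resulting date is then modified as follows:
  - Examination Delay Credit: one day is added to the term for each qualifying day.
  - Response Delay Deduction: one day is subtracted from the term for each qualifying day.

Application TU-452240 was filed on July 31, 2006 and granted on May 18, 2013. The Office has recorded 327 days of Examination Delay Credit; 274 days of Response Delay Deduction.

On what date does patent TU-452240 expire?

(a) grant + 17 years → 18 May 2030.
(b) filing + 25 years → 31 July 2031.
Later of the two: 31 July 2031.
Examination Delay Credit: +327 days → 22 June 2032.
Response Delay Deduction: −274 days → 22 September 2031.

2031-09-22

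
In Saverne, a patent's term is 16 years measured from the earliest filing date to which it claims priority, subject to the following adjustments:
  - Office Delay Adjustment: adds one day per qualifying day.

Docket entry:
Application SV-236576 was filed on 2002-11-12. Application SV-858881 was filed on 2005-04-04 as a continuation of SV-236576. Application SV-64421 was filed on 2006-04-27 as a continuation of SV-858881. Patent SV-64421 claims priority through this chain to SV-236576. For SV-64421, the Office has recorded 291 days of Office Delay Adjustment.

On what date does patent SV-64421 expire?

August 30, 2019

Earliest priority filing: 12 November 2002.
Base term: 12 November 2002 + 16 years → 12 November 2018.
Office Delay Adjustment: +291 days → 30 August 2019.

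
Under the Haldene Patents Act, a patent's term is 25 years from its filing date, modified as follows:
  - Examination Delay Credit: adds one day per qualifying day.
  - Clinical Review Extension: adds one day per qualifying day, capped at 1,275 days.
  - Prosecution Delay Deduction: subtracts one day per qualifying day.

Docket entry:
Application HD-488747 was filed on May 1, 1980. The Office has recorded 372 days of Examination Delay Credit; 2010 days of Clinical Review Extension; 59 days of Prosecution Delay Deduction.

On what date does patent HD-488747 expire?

Base term: filing date + 25 years → 1 May 2005.
Examination Delay Credit: +372 days → 8 May 2006.
Clinical Review Extension: 2010 days claimed exceeds the 1275-day cap, so +1275 days → 3 November 2009.
Prosecution Delay Deduction: −59 days → 5 September 2009.

September 5, 2009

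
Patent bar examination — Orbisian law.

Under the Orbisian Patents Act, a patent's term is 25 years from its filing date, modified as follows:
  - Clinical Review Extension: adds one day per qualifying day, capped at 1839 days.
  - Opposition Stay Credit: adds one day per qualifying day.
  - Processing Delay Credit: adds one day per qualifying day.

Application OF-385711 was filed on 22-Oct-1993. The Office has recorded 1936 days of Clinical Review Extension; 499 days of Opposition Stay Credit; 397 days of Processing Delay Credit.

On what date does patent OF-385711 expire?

April 18, 2026

Base term: filing date + 25 years → 22 October 2018.
Clinical Review Extension: 1936 days claimed exceeds the 1839-day cap, so +1839 days → 4 November 2023.
Opposition Stay Credit: +499 days → 17 March 2025.
Processing Delay Credit: +397 days → 18 April 2026.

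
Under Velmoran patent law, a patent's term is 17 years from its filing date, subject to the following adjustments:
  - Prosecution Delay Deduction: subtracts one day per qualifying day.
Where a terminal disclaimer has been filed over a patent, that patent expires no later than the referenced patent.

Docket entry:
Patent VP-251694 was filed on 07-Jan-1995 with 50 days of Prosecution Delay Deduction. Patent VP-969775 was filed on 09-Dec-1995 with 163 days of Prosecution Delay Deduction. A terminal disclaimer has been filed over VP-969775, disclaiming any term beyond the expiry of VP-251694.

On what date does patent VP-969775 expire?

November 18, 2011

Natural term of VP-969775:
  Base: filing + 17 years → 9 December 2012.
  Prosecution Delay Deduction: −163 days → 29 June 2012.
Expiry of referenced patent VP-251694:
  Base: filing + 17 years → 7 January 2012.
  Prosecution Delay Deduction: −50 days → 18 November 2011.
Terminal disclaimer: VP-969775 expires on the earlier of 29 June 2012 and 18 November 2011.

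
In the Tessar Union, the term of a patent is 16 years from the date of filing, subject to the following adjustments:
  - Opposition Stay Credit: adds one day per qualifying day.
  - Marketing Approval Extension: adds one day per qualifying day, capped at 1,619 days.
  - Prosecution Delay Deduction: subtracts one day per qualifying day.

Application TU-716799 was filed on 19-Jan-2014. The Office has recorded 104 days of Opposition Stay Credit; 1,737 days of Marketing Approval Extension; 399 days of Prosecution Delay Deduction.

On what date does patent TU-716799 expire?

Base term: filing date + 16 years → 19 January 2030.
Opposition Stay Credit: +104 days → 3 May 2030.
Marketing Approval Extension: 1737 days claimed exceeds the 1619-day cap, so +1619 days → 8 October 2034.
Prosecution Delay Deduction: −399 days → 4 September 2033.

2033-09-04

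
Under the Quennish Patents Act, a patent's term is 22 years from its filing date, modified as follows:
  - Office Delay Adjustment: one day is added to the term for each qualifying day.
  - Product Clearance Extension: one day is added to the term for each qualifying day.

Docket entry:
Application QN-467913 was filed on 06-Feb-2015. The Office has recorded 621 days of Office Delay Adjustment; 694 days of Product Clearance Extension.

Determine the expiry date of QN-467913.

2040-09-13

Base term: filing date + 22 years → 6 February 2037.
Office Delay Adjustment: +621 days → 20 October 2038.
Product Clearance Extension: +694 days → 13 September 2040.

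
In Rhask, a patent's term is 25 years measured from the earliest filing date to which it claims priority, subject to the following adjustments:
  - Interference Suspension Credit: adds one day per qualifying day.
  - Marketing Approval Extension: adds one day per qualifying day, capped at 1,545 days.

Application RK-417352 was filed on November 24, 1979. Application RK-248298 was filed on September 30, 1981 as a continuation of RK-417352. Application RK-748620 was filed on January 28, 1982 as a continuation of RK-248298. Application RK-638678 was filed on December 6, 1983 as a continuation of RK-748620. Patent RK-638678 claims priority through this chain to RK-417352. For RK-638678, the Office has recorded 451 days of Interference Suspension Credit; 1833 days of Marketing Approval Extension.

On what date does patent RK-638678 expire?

Earliest priority filing: 24 November 1979.
Base term: 24 November 1979 + 25 years → 24 November 2004.
Interference Suspension Credit: +451 days → 18 February 2006.
Marketing Approval Extension: 1833 days claimed exceeds the 1545-day cap, so +1545 days → 13 May 2010.

May 13, 2010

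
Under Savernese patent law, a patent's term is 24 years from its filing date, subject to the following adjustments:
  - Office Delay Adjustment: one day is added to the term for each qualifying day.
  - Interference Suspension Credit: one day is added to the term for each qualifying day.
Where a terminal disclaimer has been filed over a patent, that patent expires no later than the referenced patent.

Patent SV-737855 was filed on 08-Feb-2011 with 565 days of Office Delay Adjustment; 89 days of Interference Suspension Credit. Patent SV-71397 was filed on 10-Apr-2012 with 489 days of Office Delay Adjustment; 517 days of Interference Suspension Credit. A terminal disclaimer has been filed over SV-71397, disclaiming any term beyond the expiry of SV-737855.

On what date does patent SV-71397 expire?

Natural term of SV-71397:
  Base: filing + 24 years → 10 April 2036.
  Office Delay Adjustment: +489 days → 12 August 2037.
  Interference Suspension Credit: +517 days → 11 January 2039.
Expiry of referenced patent SV-737855:
  Base: filing + 24 years → 8 February 2035.
  Office Delay Adjustment: +565 days → 26 August 2036.
  Interference Suspension Credit: +89 days → 23 November 2036.
Terminal disclaimer: SV-71397 expires on the earlier of 11 January 2039 and 23 November 2036.

2036-11-23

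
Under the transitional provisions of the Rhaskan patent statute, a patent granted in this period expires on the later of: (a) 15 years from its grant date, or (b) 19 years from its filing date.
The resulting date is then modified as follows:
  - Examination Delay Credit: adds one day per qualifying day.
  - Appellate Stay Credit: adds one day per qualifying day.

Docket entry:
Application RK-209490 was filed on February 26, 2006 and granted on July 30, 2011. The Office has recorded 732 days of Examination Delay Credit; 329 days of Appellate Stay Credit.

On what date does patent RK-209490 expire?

2029-06-25

(a) grant + 15 years → 30 July 2026.
(b) filing + 19 years → 26 February 2025.
Later of the two: 30 July 2026.
Examination Delay Credit: +732 days → 31 July 2028.
Appellate Stay Credit: +329 days → 25 June 2029.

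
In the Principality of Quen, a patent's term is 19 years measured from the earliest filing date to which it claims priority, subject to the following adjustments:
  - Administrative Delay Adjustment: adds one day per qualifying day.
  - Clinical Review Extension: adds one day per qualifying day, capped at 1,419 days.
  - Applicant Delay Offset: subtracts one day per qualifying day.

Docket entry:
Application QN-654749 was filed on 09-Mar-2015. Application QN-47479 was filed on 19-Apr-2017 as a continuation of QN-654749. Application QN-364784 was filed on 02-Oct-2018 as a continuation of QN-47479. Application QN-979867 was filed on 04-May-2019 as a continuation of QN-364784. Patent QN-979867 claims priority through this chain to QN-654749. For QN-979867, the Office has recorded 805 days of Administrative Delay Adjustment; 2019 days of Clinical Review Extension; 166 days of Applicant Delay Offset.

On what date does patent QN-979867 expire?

Earliest priority filing: 9 March 2015.
Base term: 9 March 2015 + 19 years → 9 March 2034.
Administrative Delay Adjustment: +805 days → 22 May 2036.
Clinical Review Extension: 2019 days claimed exceeds the 1419-day cap, so +1419 days → 10 April 2040.
Applicant Delay Offset: −166 days → 27 October 2039.

2039-10-27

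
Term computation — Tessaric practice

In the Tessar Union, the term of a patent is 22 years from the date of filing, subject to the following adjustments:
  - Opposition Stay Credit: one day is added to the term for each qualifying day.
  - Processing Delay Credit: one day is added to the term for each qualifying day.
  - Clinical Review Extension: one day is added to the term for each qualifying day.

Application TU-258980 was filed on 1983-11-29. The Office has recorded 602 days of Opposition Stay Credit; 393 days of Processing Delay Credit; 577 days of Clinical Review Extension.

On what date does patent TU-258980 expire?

March 20, 2010

Base term: filing date + 22 years → 29 November 2005.
Opposition Stay Credit: +602 days → 24 July 2007.
Processing Delay Credit: +393 days → 20 August 2008.
Clinical Review Extension: +577 days → 20 March 2010.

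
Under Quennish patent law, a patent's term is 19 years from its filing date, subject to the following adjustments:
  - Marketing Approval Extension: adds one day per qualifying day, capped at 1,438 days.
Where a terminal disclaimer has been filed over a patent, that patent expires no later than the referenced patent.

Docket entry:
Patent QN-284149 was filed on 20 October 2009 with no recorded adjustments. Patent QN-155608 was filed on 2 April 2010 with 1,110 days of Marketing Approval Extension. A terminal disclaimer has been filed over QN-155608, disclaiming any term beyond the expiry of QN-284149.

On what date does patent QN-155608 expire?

Natural term of QN-155608:
  Base: filing + 19 years → 2 April 2029.
  Marketing Approval Extension: 1110 days (within the 1438-day cap) → +1110 days → 16 April 2032.
Expiry of referenced patent QN-284149:
  Base: filing + 19 years → 20 October 2028.
Terminal disclaimer: QN-155608 expires on the earlier of 16 April 2032 and 20 October 2028.

October 20, 2028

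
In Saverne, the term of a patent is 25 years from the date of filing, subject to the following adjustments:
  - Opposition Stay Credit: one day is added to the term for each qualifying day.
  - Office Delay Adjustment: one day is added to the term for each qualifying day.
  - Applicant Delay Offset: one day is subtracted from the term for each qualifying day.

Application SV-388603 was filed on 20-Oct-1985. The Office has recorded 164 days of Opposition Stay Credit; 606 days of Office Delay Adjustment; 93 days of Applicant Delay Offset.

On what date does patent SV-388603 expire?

Base term: filing date + 25 years → 20 October 2010.
Opposition Stay Credit: +164 days → 2 April 2011.
Office Delay Adjustment: +606 days → 28 November 2012.
Applicant Delay Offset: −93 days → 27 August 2012.

August 27, 2012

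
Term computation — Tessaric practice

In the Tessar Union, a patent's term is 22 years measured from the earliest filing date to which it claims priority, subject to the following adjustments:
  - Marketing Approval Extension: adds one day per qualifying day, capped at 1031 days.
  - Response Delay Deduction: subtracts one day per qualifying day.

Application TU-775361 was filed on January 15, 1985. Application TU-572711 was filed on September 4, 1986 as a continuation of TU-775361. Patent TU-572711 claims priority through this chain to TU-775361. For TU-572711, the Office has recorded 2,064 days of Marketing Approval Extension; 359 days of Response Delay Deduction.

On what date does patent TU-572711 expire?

Earliest priority filing: 15 January 1985.
Base term: 15 January 1985 + 22 years → 15 January 2007.
Marketing Approval Extension: 2064 days claimed exceeds the 1031-day cap, so +1031 days → 11 November 2009.
Response Delay Deduction: −359 days → 17 November 2008.

November 17, 2008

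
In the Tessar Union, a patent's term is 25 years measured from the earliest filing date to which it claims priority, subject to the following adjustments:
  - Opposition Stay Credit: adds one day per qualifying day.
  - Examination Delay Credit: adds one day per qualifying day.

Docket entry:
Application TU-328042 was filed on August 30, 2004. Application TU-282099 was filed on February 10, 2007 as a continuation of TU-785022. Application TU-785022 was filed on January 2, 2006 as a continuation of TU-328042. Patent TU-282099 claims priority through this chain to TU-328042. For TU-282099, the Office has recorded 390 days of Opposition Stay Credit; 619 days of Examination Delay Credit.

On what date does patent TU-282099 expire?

2032-06-04

Earliest priority filing: 30 August 2004.
Base term: 30 August 2004 + 25 years → 30 August 2029.
Opposition Stay Credit: +390 days → 24 September 2030.
Examination Delay Credit: +619 days → 4 June 2032.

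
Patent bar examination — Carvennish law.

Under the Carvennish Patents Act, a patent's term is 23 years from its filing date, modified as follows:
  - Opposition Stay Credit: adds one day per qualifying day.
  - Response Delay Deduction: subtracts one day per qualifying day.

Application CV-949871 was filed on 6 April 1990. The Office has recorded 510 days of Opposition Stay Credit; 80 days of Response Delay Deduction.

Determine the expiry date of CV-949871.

June 10, 2014

Base term: filing date + 23 years → 6 April 2013.
Opposition Stay Credit: +510 days → 29 August 2014.
Response Delay Deduction: −80 days → 10 June 2014.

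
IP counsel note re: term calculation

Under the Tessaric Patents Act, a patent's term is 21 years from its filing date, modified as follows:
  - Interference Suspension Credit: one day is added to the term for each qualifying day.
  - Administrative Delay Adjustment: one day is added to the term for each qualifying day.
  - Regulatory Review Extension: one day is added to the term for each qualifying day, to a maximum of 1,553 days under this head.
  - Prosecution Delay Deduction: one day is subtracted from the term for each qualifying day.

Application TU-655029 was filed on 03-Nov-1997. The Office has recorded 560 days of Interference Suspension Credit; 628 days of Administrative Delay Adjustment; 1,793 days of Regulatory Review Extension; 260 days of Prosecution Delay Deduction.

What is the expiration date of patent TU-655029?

August 19, 2025

Base term: filing date + 21 years → 3 November 2018.
Interference Suspension Credit: +560 days → 16 May 2020.
Administrative Delay Adjustment: +628 days → 3 February 2022.
Regulatory Review Extension: 1793 days claimed exceeds the 1553-day cap, so +1553 days → 6 May 2026.
Prosecution Delay Deduction: −260 days → 19 August 2025.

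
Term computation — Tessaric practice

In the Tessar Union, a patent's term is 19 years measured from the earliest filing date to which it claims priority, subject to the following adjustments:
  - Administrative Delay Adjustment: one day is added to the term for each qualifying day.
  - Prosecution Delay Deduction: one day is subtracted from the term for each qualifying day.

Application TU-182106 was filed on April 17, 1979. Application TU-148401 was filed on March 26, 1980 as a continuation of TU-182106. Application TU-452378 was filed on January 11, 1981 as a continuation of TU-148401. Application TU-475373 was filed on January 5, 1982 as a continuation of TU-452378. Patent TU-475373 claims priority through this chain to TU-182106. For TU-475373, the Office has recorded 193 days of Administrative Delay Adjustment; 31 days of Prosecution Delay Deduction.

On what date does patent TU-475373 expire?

September 26, 1998

Earliest priority filing: 17 April 1979.
Base term: 17 April 1979 + 19 years → 17 April 1998.
Administrative Delay Adjustment: +193 days → 27 October 1998.
Prosecution Delay Deduction: −31 days → 26 September 1998.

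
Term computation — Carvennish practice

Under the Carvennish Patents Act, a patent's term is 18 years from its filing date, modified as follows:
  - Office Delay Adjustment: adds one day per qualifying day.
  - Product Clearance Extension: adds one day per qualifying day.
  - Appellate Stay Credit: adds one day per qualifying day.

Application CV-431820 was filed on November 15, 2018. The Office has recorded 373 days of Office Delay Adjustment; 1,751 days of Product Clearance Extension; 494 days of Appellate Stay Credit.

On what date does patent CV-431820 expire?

2044-01-16

Base term: filing date + 18 years → 15 November 2036.
Office Delay Adjustment: +373 days → 23 November 2037.
Product Clearance Extension: +1751 days → 9 September 2042.
Appellate Stay Credit: +494 days → 16 January 2044.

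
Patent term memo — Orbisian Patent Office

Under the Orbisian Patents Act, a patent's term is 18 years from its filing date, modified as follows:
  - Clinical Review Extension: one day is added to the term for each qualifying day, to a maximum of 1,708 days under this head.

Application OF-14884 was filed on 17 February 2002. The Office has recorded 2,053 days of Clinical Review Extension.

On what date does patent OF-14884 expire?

October 21, 2024

Base term: filing date + 18 years → 17 February 2020.
Clinical Review Extension: 2053 days claimed exceeds the 1708-day cap, so +1708 days → 21 October 2024.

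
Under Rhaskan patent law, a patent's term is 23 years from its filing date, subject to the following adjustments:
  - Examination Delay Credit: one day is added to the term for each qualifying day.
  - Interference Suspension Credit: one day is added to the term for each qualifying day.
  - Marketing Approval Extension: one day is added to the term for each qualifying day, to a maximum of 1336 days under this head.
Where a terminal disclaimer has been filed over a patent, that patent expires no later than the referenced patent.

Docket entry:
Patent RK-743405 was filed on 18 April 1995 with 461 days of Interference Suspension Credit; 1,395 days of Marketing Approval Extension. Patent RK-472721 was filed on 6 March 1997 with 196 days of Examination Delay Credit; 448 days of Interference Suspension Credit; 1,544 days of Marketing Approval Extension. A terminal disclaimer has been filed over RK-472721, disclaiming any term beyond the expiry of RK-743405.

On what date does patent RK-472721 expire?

Natural term of RK-472721:
  Base: filing + 23 years → 6 March 2020.
  Examination Delay Credit: +196 days → 18 September 2020.
  Interference Suspension Credit: +448 days → 10 December 2021.
  Marketing Approval Extension: 1544 days claimed exceeds the 1336-day cap, so +1336 days → 7 August 2025.
Expiry of referenced patent RK-743405:
  Base: filing + 23 years → 18 April 2018.
  Interference Suspension Credit: +461 days → 23 July 2019.
  Marketing Approval Extension: 1395 days claimed exceeds the 1336-day cap, so +1336 days → 20 March 2023.
Terminal disclaimer: RK-472721 expires on the earlier of 7 August 2025 and 20 March 2023.

2023-03-20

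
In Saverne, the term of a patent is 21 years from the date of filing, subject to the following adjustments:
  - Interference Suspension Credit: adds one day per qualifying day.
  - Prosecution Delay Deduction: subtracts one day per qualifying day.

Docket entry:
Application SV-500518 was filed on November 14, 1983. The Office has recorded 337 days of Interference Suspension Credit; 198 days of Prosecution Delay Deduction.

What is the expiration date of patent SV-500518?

Base term: filing date + 21 years → 14 November 2004.
Interference Suspension Credit: +337 days → 17 October 2005.
Prosecution Delay Deduction: −198 days → 2 April 2005.

2005-04-02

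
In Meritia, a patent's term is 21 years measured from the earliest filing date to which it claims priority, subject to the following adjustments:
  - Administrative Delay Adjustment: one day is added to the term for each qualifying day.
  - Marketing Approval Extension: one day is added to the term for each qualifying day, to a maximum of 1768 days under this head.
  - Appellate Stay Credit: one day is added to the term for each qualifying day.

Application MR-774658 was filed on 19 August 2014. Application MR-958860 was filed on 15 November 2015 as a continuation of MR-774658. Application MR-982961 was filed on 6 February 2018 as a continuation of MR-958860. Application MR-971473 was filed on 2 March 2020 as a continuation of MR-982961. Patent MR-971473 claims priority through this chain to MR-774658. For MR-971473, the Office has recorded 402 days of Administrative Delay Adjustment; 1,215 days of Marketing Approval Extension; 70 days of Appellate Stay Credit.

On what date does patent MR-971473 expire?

2040-04-01

Earliest priority filing: 19 August 2014.
Base term: 19 August 2014 + 21 years → 19 August 2035.
Administrative Delay Adjustment: +402 days → 24 September 2036.
Marketing Approval Extension: 1215 days (within the 1768-day cap) → +1215 days → 22 January 2040.
Appellate Stay Credit: +70 days → 1 April 2040.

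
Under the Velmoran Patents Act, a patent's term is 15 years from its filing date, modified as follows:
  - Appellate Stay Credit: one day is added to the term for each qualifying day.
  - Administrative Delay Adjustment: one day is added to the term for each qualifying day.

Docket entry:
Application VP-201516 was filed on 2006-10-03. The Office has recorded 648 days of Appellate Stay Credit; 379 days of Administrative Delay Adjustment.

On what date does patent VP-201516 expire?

2024-07-26

Base term: filing date + 15 years → 3 October 2021.
Appellate Stay Credit: +648 days → 13 July 2023.
Administrative Delay Adjustment: +379 days → 26 July 2024.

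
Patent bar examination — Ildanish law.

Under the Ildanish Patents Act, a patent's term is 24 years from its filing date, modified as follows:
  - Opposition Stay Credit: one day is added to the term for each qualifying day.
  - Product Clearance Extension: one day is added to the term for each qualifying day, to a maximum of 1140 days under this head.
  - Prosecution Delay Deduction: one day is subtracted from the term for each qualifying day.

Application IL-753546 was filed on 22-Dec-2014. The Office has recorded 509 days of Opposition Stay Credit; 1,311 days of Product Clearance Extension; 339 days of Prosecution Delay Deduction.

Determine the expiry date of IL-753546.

2042-07-24

Base term: filing date + 24 years → 22 December 2038.
Opposition Stay Credit: +509 days → 14 May 2040.
Product Clearance Extension: 1311 days claimed exceeds the 1140-day cap, so +1140 days → 28 June 2043.
Prosecution Delay Deduction: −339 days → 24 July 2042.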